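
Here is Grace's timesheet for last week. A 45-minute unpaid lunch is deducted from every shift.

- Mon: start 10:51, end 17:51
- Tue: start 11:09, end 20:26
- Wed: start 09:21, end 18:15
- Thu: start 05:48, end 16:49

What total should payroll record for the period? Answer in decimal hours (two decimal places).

33.20 hours

Mon: 10:51–17:51 = 7 h 0 min; less 45 min break → 6 h 15 min
Tue: 11:09–20:26 = 9 h 17 min; less 45 min break → 8 h 32 min
Wed: 09:21–18:15 = 8 h 54 min; less 45 min break → 8 h 9 min
Thu: 05:48–16:49 = 11 h 1 min; less 45 min break → 10 h 16 min
Total: 6 h 15 min + 8 h 32 min + 8 h 9 min + 10 h 16 min = 33 h 12 min.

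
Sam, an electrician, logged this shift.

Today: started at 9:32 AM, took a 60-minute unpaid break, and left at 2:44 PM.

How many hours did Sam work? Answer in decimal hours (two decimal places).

Today: 9:32 AM–2:44 PM = 5 h 12 min; less 60 min break → 4 h 12 min

4.20 hours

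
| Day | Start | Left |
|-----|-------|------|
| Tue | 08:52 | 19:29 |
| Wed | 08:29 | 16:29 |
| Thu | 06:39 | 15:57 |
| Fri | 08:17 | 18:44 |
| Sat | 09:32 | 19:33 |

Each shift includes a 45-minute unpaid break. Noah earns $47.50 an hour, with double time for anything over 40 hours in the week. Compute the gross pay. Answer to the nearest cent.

Tue: 08:52–19:29 = 10 h 37 min; less 45 min break → 9 h 52 min
Wed: 08:29–16:29 = 8 h 0 min; less 45 min break → 7 h 15 min
Thu: 06:39–15:57 = 9 h 18 min; less 45 min break → 8 h 33 min
Fri: 08:17–18:44 = 10 h 27 min; less 45 min break → 9 h 42 min
Sat: 09:32–19:33 = 10 h 1 min; less 45 min break → 9 h 16 min
Total worked: 44 h 38 min = 2678 min.
Regular 40 h 0 min = 2400 min at $47.50/h; overtime 4 h 38 min = 278 min at $95.00/h.
Pay = (2400 × $47.50 + 278 × $95.00) ÷ 60 = $2340.17.

$2340.17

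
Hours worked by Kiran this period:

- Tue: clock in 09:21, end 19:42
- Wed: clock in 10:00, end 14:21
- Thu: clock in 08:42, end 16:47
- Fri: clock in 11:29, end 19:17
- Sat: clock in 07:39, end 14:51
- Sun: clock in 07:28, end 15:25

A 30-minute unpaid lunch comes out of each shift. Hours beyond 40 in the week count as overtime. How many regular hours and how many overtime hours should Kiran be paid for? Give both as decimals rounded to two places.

Tue: 09:21–19:42 = 10 h 21 min; less 30 min break → 9 h 51 min
Wed: 10:00–14:21 = 4 h 21 min; less 30 min break → 3 h 51 min
Thu: 08:42–16:47 = 8 h 5 min; less 30 min break → 7 h 35 min
Fri: 11:29–19:17 = 7 h 48 min; less 30 min break → 7 h 18 min
Sat: 07:39–14:51 = 7 h 12 min; less 30 min break → 6 h 42 min
Sun: 07:28–15:25 = 7 h 57 min; less 30 min break → 7 h 27 min
Total worked: 42 h 44 min = 42.73 h.
Threshold 40 h → overtime 2 h 44 min, regular 40 h 0 min.

Regular 40.00 hours, overtime 2.73 hours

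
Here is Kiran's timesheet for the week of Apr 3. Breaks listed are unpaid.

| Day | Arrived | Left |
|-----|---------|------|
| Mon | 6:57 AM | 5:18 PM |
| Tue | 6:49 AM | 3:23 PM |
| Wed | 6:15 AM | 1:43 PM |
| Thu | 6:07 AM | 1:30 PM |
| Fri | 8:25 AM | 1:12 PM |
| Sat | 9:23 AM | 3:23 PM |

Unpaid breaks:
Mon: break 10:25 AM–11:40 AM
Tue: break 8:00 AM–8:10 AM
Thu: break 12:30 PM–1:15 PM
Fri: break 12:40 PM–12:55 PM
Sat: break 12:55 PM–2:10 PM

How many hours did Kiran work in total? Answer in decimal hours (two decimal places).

40.88 hours

Mon: 6:57 AM–5:18 PM = 10 h 21 min; less 75 min break → 9 h 6 min
Tue: 6:49 AM–3:23 PM = 8 h 34 min; less 10 min break → 8 h 24 min
Wed: 6:15 AM–1:43 PM = 7 h 28 min
Thu: 6:07 AM–1:30 PM = 7 h 23 min; less 45 min break → 6 h 38 min
Fri: 8:25 AM–1:12 PM = 4 h 47 min; less 15 min break → 4 h 32 min
Sat: 9:23 AM–3:23 PM = 6 h 0 min; less 75 min break → 4 h 45 min
Total: 9 h 6 min + 8 h 24 min + 7 h 28 min + 6 h 38 min + 4 h 32 min + 4 h 45 min = 40 h 53 min.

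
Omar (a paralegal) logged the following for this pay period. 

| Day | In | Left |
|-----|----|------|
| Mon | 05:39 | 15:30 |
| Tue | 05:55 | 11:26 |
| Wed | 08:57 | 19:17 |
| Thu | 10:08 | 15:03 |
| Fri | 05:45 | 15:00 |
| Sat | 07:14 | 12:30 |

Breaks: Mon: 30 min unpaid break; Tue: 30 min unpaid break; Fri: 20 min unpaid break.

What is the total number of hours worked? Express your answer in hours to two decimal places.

43.80 hours

Mon: 05:39–15:30 = 9 h 51 min; less 30 min break → 9 h 21 min
Tue: 05:55–11:26 = 5 h 31 min; less 30 min break → 5 h 1 min
Wed: 08:57–19:17 = 10 h 20 min
Thu: 10:08–15:03 = 4 h 55 min
Fri: 05:45–15:00 = 9 h 15 min; less 20 min break → 8 h 55 min
Sat: 07:14–12:30 = 5 h 16 min
Total: 9 h 21 min + 5 h 1 min + 10 h 20 min + 4 h 55 min + 8 h 55 min + 5 h 16 min = 43 h 48 min.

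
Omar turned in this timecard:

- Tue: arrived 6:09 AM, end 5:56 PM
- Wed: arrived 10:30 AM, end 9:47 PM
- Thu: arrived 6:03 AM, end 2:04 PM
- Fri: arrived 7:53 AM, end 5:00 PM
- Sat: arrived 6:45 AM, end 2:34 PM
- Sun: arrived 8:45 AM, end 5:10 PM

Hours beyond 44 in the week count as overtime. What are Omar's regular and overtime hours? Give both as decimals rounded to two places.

Tue: 6:09 AM–5:56 PM = 11 h 47 min
Wed: 10:30 AM–9:47 PM = 11 h 17 min
Thu: 6:03 AM–2:04 PM = 8 h 1 min
Fri: 7:53 AM–5:00 PM = 9 h 7 min
Sat: 6:45 AM–2:34 PM = 7 h 49 min
Sun: 8:45 AM–5:10 PM = 8 h 25 min
Total worked: 56 h 26 min = 56.43 h.
Threshold 44 h → overtime 12 h 26 min, regular 44 h 0 min.

Regular 44.00 hours, overtime 12.43 hours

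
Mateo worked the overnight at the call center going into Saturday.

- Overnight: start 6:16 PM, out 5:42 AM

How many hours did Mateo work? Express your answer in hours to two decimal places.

11.43 hours

Overnight: 6:16 PM → midnight = 5 h 44 min; midnight → 5:42 AM = 5 h 42 min; span 11 h 26 min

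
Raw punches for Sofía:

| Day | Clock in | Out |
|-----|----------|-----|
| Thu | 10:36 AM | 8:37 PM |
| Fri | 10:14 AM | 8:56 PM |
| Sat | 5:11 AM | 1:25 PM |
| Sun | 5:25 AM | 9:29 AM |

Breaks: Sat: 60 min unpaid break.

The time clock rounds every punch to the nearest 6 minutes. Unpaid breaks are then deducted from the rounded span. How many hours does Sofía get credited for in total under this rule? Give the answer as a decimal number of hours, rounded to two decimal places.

Thu: in 10:36 AM→10:36 AM, out 8:37 PM→8:36 PM; 10 h 0 min
Fri: in 10:14 AM→10:12 AM, out 8:56 PM→8:54 PM; 10 h 42 min
Sat: in 5:11 AM→5:12 AM, out 1:25 PM→1:24 PM; 8 h 12 min − 60 min = 7 h 12 min
Sun: in 5:25 AM→5:24 AM, out 9:29 AM→9:30 AM; 4 h 6 min
Total credited: 32 h 0 min.

32.00 hours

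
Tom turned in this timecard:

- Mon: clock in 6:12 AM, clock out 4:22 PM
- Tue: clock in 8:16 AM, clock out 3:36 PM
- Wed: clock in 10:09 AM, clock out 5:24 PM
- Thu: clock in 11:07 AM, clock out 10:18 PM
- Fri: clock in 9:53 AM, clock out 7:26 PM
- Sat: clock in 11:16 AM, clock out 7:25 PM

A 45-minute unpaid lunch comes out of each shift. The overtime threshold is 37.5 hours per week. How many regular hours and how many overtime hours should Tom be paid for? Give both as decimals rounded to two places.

Mon: 6:12 AM–4:22 PM = 10 h 10 min; less 45 min break → 9 h 25 min
Tue: 8:16 AM–3:36 PM = 7 h 20 min; less 45 min break → 6 h 35 min
Wed: 10:09 AM–5:24 PM = 7 h 15 min; less 45 min break → 6 h 30 min
Thu: 11:07 AM–10:18 PM = 11 h 11 min; less 45 min break → 10 h 26 min
Fri: 9:53 AM–7:26 PM = 9 h 33 min; less 45 min break → 8 h 48 min
Sat: 11:16 AM–7:25 PM = 8 h 9 min; less 45 min break → 7 h 24 min
Total worked: 49 h 8 min = 49.13 h.
Threshold 37.5 h → overtime 11 h 38 min, regular 37 h 30 min.

Regular 37.50 hours, overtime 11.63 hours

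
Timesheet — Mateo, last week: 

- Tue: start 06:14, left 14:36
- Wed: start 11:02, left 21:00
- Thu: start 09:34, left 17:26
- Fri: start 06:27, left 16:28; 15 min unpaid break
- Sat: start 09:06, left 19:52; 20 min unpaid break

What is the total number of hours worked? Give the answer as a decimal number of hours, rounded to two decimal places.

Tue: 06:14–14:36 = 8 h 22 min
Wed: 11:02–21:00 = 9 h 58 min
Thu: 09:34–17:26 = 7 h 52 min
Fri: 06:27–16:28 = 10 h 1 min; less 15 min break → 9 h 46 min
Sat: 09:06–19:52 = 10 h 46 min; less 20 min break → 10 h 26 min
Total: 8 h 22 min + 9 h 58 min + 7 h 52 min + 9 h 46 min + 10 h 26 min = 46 h 24 min.

46.40 hours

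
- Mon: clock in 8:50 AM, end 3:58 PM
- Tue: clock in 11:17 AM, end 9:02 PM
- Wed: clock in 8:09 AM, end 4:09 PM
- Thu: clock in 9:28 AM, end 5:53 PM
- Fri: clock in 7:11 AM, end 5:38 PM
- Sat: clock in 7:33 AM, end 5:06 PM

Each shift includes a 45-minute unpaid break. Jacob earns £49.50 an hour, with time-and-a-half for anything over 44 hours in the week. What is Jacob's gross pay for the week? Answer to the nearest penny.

Mon: 8:50 AM–3:58 PM = 7 h 8 min; less 45 min break → 6 h 23 min
Tue: 11:17 AM–9:02 PM = 9 h 45 min; less 45 min break → 9 h 0 min
Wed: 8:09 AM–4:09 PM = 8 h 0 min; less 45 min break → 7 h 15 min
Thu: 9:28 AM–5:53 PM = 8 h 25 min; less 45 min break → 7 h 40 min
Fri: 7:11 AM–5:38 PM = 10 h 27 min; less 45 min break → 9 h 42 min
Sat: 7:33 AM–5:06 PM = 9 h 33 min; less 45 min break → 8 h 48 min
Total worked: 48 h 48 min = 2928 min.
Regular 44 h 0 min = 2640 min at £49.50/h; overtime 4 h 48 min = 288 min at £74.25/h.
Pay = (2640 × £49.50 + 288 × £74.25) ÷ 60 = £2534.40.

£2534.40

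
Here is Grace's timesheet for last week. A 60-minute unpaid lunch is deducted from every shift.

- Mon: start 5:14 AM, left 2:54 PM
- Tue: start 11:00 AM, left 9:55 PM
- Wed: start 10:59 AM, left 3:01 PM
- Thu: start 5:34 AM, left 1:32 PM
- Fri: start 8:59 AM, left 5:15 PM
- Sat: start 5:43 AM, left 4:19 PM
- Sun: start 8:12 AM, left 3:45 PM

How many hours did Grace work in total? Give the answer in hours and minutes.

52 h 0 min

Mon: 5:14 AM–2:54 PM = 9 h 40 min; less 60 min break → 8 h 40 min
Tue: 11:00 AM–9:55 PM = 10 h 55 min; less 60 min break → 9 h 55 min
Wed: 10:59 AM–3:01 PM = 4 h 2 min; less 60 min break → 3 h 2 min
Thu: 5:34 AM–1:32 PM = 7 h 58 min; less 60 min break → 6 h 58 min
Fri: 8:59 AM–5:15 PM = 8 h 16 min; less 60 min break → 7 h 16 min
Sat: 5:43 AM–4:19 PM = 10 h 36 min; less 60 min break → 9 h 36 min
Sun: 8:12 AM–3:45 PM = 7 h 33 min; less 60 min break → 6 h 33 min
Total: 8 h 40 min + 9 h 55 min + 3 h 2 min + 6 h 58 min + 7 h 16 min + 9 h 36 min + 6 h 33 min = 52 h 0 min.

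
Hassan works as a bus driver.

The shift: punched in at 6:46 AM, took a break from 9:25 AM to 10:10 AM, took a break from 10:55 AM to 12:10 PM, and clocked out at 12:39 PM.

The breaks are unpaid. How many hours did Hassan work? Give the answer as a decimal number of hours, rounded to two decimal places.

3.88 hours

The shift: 6:46 AM–12:39 PM = 5 h 53 min; less 120 min break → 3 h 53 min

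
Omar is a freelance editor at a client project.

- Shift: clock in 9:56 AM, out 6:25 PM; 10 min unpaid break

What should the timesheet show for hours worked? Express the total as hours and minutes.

Shift: 9:56 AM–6:25 PM = 8 h 29 min; less 10 min break → 8 h 19 min

8 h 19 min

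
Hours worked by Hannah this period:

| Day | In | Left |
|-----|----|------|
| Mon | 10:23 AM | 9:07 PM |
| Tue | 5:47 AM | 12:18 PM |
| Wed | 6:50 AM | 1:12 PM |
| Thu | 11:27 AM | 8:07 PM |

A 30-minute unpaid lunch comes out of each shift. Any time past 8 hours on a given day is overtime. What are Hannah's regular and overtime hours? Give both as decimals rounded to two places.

Regular 27.88 hours, overtime 2.40 hours

Mon: 10:23 AM–9:07 PM = 10 h 44 min; less 30 min break → 10 h 14 min
Tue: 5:47 AM–12:18 PM = 6 h 31 min; less 30 min break → 6 h 1 min
Wed: 6:50 AM–1:12 PM = 6 h 22 min; less 30 min break → 5 h 52 min
Thu: 11:27 AM–8:07 PM = 8 h 40 min; less 30 min break → 8 h 10 min
Mon reg 8 h 0 min / OT 2 h 14 min; Tue reg 6 h 1 min / OT 0 h 0 min; Wed reg 5 h 52 min / OT 0 h 0 min; Thu reg 8 h 0 min / OT 0 h 10 min.
Totals: regular 27 h 53 min, overtime 2 h 24 min.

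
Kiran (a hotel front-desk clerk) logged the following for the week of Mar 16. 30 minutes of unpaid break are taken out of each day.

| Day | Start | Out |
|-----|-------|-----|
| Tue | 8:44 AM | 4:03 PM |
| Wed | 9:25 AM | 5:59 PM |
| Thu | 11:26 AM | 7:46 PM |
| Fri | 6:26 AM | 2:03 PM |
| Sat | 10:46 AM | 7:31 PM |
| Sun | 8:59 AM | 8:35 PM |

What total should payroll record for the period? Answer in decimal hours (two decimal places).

Tue: 8:44 AM–4:03 PM = 7 h 19 min; less 30 min break → 6 h 49 min
Wed: 9:25 AM–5:59 PM = 8 h 34 min; less 30 min break → 8 h 4 min
Thu: 11:26 AM–7:46 PM = 8 h 20 min; less 30 min break → 7 h 50 min
Fri: 6:26 AM–2:03 PM = 7 h 37 min; less 30 min break → 7 h 7 min
Sat: 10:46 AM–7:31 PM = 8 h 45 min; less 30 min break → 8 h 15 min
Sun: 8:59 AM–8:35 PM = 11 h 36 min; less 30 min break → 11 h 6 min
Total: 6 h 49 min + 8 h 4 min + 7 h 50 min + 7 h 7 min + 8 h 15 min + 11 h 6 min = 49 h 11 min.

49.18 hours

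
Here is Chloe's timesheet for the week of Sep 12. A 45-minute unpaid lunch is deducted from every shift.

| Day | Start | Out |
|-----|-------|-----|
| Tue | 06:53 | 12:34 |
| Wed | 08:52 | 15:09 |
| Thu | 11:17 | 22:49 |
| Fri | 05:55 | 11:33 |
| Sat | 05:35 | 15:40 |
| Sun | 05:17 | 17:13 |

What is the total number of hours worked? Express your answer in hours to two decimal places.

Tue: 06:53–12:34 = 5 h 41 min; less 45 min break → 4 h 56 min
Wed: 08:52–15:09 = 6 h 17 min; less 45 min break → 5 h 32 min
Thu: 11:17–22:49 = 11 h 32 min; less 45 min break → 10 h 47 min
Fri: 05:55–11:33 = 5 h 38 min; less 45 min break → 4 h 53 min
Sat: 05:35–15:40 = 10 h 5 min; less 45 min break → 9 h 20 min
Sun: 05:17–17:13 = 11 h 56 min; less 45 min break → 11 h 11 min
Total: 4 h 56 min + 5 h 32 min + 10 h 47 min + 4 h 53 min + 9 h 20 min + 11 h 11 min = 46 h 39 min.

46.65 hours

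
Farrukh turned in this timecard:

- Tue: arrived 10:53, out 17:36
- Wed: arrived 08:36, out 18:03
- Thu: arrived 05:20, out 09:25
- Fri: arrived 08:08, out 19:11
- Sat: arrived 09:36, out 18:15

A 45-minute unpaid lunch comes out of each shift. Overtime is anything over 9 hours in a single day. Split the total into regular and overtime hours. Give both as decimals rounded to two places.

Regular 34.90 hours, overtime 1.30 hours

Tue: 10:53–17:36 = 6 h 43 min; less 45 min break → 5 h 58 min
Wed: 08:36–18:03 = 9 h 27 min; less 45 min break → 8 h 42 min
Thu: 05:20–09:25 = 4 h 5 min; less 45 min break → 3 h 20 min
Fri: 08:08–19:11 = 11 h 3 min; less 45 min break → 10 h 18 min
Sat: 09:36–18:15 = 8 h 39 min; less 45 min break → 7 h 54 min
Tue reg 5 h 58 min / OT 0 h 0 min; Wed reg 8 h 42 min / OT 0 h 0 min; Thu reg 3 h 20 min / OT 0 h 0 min; Fri reg 9 h 0 min / OT 1 h 18 min; Sat reg 7 h 54 min / OT 0 h 0 min.
Totals: regular 34 h 54 min, overtime 1 h 18 min.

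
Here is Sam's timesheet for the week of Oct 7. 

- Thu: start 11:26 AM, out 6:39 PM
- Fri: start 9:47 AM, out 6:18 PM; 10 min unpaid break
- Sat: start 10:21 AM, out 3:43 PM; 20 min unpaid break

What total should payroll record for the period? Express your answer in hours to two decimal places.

20.60 hours

Thu: 11:26 AM–6:39 PM = 7 h 13 min
Fri: 9:47 AM–6:18 PM = 8 h 31 min; less 10 min break → 8 h 21 min
Sat: 10:21 AM–3:43 PM = 5 h 22 min; less 20 min break → 5 h 2 min
Total: 7 h 13 min + 8 h 21 min + 5 h 2 min = 20 h 36 min.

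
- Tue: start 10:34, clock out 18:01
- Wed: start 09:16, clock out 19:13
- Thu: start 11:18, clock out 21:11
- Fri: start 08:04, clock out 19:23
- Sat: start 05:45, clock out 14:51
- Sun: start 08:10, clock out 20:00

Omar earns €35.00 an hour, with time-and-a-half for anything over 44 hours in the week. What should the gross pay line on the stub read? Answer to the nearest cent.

Tue: 10:34–18:01 = 7 h 27 min
Wed: 09:16–19:13 = 9 h 57 min
Thu: 11:18–21:11 = 9 h 53 min
Fri: 08:04–19:23 = 11 h 19 min
Sat: 05:45–14:51 = 9 h 6 min
Sun: 08:10–20:00 = 11 h 50 min
Total worked: 59 h 32 min = 3572 min.
Regular 44 h 0 min = 2640 min at €35.00/h; overtime 15 h 32 min = 932 min at €52.50/h.
Pay = (2640 × €35.00 + 932 × €52.50) ÷ 60 = €2355.50.

€2355.50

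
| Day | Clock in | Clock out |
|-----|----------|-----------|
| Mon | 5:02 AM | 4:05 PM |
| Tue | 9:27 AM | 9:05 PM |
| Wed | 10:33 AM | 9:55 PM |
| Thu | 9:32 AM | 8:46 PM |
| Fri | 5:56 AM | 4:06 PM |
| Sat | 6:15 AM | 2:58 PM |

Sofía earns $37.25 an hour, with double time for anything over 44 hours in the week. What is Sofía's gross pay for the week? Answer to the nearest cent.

$3141.42

Mon: 5:02 AM–4:05 PM = 11 h 3 min
Tue: 9:27 AM–9:05 PM = 11 h 38 min
Wed: 10:33 AM–9:55 PM = 11 h 22 min
Thu: 9:32 AM–8:46 PM = 11 h 14 min
Fri: 5:56 AM–4:06 PM = 10 h 10 min
Sat: 6:15 AM–2:58 PM = 8 h 43 min
Total worked: 64 h 10 min = 3850 min.
Regular 44 h 0 min = 2640 min at $37.25/h; overtime 20 h 10 min = 1210 min at $74.50/h.
Pay = (2640 × $37.25 + 1210 × $74.50) ÷ 60 = $3141.42.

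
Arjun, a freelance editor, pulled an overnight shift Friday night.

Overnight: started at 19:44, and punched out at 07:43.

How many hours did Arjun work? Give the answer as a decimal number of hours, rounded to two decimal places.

Overnight: 19:44 → midnight = 4 h 16 min; midnight → 07:43 = 7 h 43 min; span 11 h 59 min

11.98 hours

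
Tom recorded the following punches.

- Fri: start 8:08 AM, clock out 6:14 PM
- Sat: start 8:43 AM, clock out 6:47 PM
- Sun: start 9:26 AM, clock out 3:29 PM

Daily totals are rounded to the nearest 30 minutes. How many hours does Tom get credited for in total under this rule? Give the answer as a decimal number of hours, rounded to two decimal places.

Fri: 8:08 AM–6:14 PM = 10 h 6 min → rounds to 10 h 0 min
Sat: 8:43 AM–6:47 PM = 10 h 4 min → rounds to 10 h 0 min
Sun: 9:26 AM–3:29 PM = 6 h 3 min → rounds to 6 h 0 min
Total credited: 26 h 0 min.

26.00 hours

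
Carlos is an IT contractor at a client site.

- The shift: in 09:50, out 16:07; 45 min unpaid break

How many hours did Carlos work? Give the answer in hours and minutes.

5 h 32 min

The shift: 09:50–16:07 = 6 h 17 min; less 45 min break → 5 h 32 min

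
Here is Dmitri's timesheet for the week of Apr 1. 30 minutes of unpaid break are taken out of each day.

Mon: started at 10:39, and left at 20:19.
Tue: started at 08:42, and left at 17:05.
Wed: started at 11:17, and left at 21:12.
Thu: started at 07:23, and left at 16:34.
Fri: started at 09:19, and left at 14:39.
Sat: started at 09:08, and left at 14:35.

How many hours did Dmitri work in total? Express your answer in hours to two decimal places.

44.93 hours

Mon: 10:39–20:19 = 9 h 40 min; less 30 min break → 9 h 10 min
Tue: 08:42–17:05 = 8 h 23 min; less 30 min break → 7 h 53 min
Wed: 11:17–21:12 = 9 h 55 min; less 30 min break → 9 h 25 min
Thu: 07:23–16:34 = 9 h 11 min; less 30 min break → 8 h 41 min
Fri: 09:19–14:39 = 5 h 20 min; less 30 min break → 4 h 50 min
Sat: 09:08–14:35 = 5 h 27 min; less 30 min break → 4 h 57 min
Total: 9 h 10 min + 7 h 53 min + 9 h 25 min + 8 h 41 min + 4 h 50 min + 4 h 57 min = 44 h 56 min.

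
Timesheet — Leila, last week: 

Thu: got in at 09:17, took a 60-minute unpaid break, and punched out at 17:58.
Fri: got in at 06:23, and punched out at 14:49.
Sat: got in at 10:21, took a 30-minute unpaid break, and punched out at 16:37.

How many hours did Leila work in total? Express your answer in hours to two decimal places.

21.88 hours

Thu: 09:17–17:58 = 8 h 41 min; less 60 min break → 7 h 41 min
Fri: 06:23–14:49 = 8 h 26 min
Sat: 10:21–16:37 = 6 h 16 min; less 30 min break → 5 h 46 min
Total: 7 h 41 min + 8 h 26 min + 5 h 46 min = 21 h 53 min.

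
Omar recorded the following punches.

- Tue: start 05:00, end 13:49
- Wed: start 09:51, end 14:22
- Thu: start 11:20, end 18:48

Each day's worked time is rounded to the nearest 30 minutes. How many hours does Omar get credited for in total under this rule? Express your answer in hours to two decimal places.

21.00 hours

Tue: 05:00–13:49 = 8 h 49 min → rounds to 9 h 0 min
Wed: 09:51–14:22 = 4 h 31 min → rounds to 4 h 30 min
Thu: 11:20–18:48 = 7 h 28 min → rounds to 7 h 30 min
Total credited: 21 h 0 min.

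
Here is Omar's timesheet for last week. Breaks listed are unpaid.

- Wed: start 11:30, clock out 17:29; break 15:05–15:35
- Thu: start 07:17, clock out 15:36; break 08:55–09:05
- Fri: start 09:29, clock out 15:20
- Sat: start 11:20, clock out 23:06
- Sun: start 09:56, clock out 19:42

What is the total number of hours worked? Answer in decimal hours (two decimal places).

41.02 hours

Wed: 11:30–17:29 = 5 h 59 min; less 30 min break → 5 h 29 min
Thu: 07:17–15:36 = 8 h 19 min; less 10 min break → 8 h 9 min
Fri: 09:29–15:20 = 5 h 51 min
Sat: 11:20–23:06 = 11 h 46 min
Sun: 09:56–19:42 = 9 h 46 min
Total: 5 h 29 min + 8 h 9 min + 5 h 51 min + 11 h 46 min + 9 h 46 min = 41 h 1 min.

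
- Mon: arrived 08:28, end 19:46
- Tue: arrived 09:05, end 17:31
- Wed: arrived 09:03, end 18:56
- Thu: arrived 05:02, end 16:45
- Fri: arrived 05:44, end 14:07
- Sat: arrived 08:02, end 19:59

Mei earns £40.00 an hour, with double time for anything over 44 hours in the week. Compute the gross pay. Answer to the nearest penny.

Mon: 08:28–19:46 = 11 h 18 min
Tue: 09:05–17:31 = 8 h 26 min
Wed: 09:03–18:56 = 9 h 53 min
Thu: 05:02–16:45 = 11 h 43 min
Fri: 05:44–14:07 = 8 h 23 min
Sat: 08:02–19:59 = 11 h 57 min
Total worked: 61 h 40 min = 3700 min.
Regular 44 h 0 min = 2640 min at £40.00/h; overtime 17 h 40 min = 1060 min at £80.00/h.
Pay = (2640 × £40.00 + 1060 × £80.00) ÷ 60 = £3173.33.

£3173.33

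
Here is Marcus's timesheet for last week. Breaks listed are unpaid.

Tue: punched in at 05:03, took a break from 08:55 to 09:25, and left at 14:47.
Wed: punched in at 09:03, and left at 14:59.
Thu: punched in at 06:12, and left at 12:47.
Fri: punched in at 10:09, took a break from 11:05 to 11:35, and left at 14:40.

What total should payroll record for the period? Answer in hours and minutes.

25 h 46 min

Tue: 05:03–14:47 = 9 h 44 min; less 30 min break → 9 h 14 min
Wed: 09:03–14:59 = 5 h 56 min
Thu: 06:12–12:47 = 6 h 35 min
Fri: 10:09–14:40 = 4 h 31 min; less 30 min break → 4 h 1 min
Total: 9 h 14 min + 5 h 56 min + 6 h 35 min + 4 h 1 min = 25 h 46 min.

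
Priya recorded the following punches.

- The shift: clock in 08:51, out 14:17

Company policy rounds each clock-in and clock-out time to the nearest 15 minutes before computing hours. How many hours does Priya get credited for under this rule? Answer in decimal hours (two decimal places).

5.50 hours

The shift: in 08:51→08:45, out 14:17→14:15; 5 h 30 min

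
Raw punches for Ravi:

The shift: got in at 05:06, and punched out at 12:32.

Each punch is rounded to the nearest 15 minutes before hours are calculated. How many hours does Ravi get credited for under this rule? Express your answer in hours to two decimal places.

The shift: in 05:06→05:00, out 12:32→12:30; 7 h 30 min

7.50 hours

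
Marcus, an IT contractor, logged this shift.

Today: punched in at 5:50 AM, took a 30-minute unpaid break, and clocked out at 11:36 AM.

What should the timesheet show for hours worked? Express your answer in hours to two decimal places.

5.27 hours

Today: 5:50 AM–11:36 AM = 5 h 46 min; less 30 min break → 5 h 16 min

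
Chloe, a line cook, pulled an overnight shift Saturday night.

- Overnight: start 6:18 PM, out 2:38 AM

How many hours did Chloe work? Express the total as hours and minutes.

Overnight: 6:18 PM → midnight = 5 h 42 min; midnight → 2:38 AM = 2 h 38 min; span 8 h 20 min

8 h 20 min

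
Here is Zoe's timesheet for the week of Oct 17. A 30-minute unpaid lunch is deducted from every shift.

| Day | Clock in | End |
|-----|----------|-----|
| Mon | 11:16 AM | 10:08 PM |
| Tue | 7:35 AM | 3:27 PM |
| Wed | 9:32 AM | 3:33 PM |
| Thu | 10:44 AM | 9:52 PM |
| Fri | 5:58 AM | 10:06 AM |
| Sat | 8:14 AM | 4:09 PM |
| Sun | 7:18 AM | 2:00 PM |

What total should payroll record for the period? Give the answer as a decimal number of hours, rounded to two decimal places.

Mon: 11:16 AM–10:08 PM = 10 h 52 min; less 30 min break → 10 h 22 min
Tue: 7:35 AM–3:27 PM = 7 h 52 min; less 30 min break → 7 h 22 min
Wed: 9:32 AM–3:33 PM = 6 h 1 min; less 30 min break → 5 h 31 min
Thu: 10:44 AM–9:52 PM = 11 h 8 min; less 30 min break → 10 h 38 min
Fri: 5:58 AM–10:06 AM = 4 h 8 min; less 30 min break → 3 h 38 min
Sat: 8:14 AM–4:09 PM = 7 h 55 min; less 30 min break → 7 h 25 min
Sun: 7:18 AM–2:00 PM = 6 h 42 min; less 30 min break → 6 h 12 min
Total: 10 h 22 min + 7 h 22 min + 5 h 31 min + 10 h 38 min + 3 h 38 min + 7 h 25 min + 6 h 12 min = 51 h 8 min.

51.13 hours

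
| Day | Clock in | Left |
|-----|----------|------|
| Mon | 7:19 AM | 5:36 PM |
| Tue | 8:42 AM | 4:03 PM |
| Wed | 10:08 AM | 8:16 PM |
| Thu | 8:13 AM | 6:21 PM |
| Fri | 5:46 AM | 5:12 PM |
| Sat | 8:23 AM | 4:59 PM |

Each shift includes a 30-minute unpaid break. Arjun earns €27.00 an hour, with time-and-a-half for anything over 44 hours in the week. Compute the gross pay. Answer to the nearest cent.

Mon: 7:19 AM–5:36 PM = 10 h 17 min; less 30 min break → 9 h 47 min
Tue: 8:42 AM–4:03 PM = 7 h 21 min; less 30 min break → 6 h 51 min
Wed: 10:08 AM–8:16 PM = 10 h 8 min; less 30 min break → 9 h 38 min
Thu: 8:13 AM–6:21 PM = 10 h 8 min; less 30 min break → 9 h 38 min
Fri: 5:46 AM–5:12 PM = 11 h 26 min; less 30 min break → 10 h 56 min
Sat: 8:23 AM–4:59 PM = 8 h 36 min; less 30 min break → 8 h 6 min
Total worked: 54 h 56 min = 3296 min.
Regular 44 h 0 min = 2640 min at €27.00/h; overtime 10 h 56 min = 656 min at €40.50/h.
Pay = (2640 × €27.00 + 656 × €40.50) ÷ 60 = €1630.80.

€1630.80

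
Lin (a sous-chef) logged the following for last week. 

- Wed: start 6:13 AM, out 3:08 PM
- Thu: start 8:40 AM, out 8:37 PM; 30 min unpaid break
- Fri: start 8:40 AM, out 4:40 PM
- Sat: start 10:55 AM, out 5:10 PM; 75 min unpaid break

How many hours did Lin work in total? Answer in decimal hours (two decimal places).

Wed: 6:13 AM–3:08 PM = 8 h 55 min
Thu: 8:40 AM–8:37 PM = 11 h 57 min; less 30 min break → 11 h 27 min
Fri: 8:40 AM–4:40 PM = 8 h 0 min
Sat: 10:55 AM–5:10 PM = 6 h 15 min; less 75 min break → 5 h 0 min
Total: 8 h 55 min + 11 h 27 min + 8 h 0 min + 5 h 0 min = 33 h 22 min.

33.37 hours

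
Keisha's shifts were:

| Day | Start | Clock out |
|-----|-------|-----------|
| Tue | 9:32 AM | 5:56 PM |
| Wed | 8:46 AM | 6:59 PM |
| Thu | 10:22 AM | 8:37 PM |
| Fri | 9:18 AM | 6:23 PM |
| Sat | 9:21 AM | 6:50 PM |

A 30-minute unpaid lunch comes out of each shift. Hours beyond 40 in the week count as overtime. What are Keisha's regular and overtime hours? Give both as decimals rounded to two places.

Regular 40.00 hours, overtime 4.93 hours

Tue: 9:32 AM–5:56 PM = 8 h 24 min; less 30 min break → 7 h 54 min
Wed: 8:46 AM–6:59 PM = 10 h 13 min; less 30 min break → 9 h 43 min
Thu: 10:22 AM–8:37 PM = 10 h 15 min; less 30 min break → 9 h 45 min
Fri: 9:18 AM–6:23 PM = 9 h 5 min; less 30 min break → 8 h 35 min
Sat: 9:21 AM–6:50 PM = 9 h 29 min; less 30 min break → 8 h 59 min
Total worked: 44 h 56 min = 44.93 h.
Threshold 40 h → overtime 4 h 56 min, regular 40 h 0 min.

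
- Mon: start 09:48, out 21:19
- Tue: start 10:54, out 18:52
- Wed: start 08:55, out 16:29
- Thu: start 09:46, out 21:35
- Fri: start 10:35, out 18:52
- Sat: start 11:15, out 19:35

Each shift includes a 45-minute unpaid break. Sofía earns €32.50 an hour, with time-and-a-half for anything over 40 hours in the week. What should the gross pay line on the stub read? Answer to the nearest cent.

Mon: 09:48–21:19 = 11 h 31 min; less 45 min break → 10 h 46 min
Tue: 10:54–18:52 = 7 h 58 min; less 45 min break → 7 h 13 min
Wed: 08:55–16:29 = 7 h 34 min; less 45 min break → 6 h 49 min
Thu: 09:46–21:35 = 11 h 49 min; less 45 min break → 11 h 4 min
Fri: 10:35–18:52 = 8 h 17 min; less 45 min break → 7 h 32 min
Sat: 11:15–19:35 = 8 h 20 min; less 45 min break → 7 h 35 min
Total worked: 50 h 59 min = 3059 min.
Regular 40 h 0 min = 2400 min at €32.50/h; overtime 10 h 59 min = 659 min at €48.75/h.
Pay = (2400 × €32.50 + 659 × €48.75) ÷ 60 = €1835.44.

€1835.44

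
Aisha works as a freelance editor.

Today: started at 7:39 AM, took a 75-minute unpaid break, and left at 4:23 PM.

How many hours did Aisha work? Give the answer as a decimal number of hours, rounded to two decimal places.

Today: 7:39 AM–4:23 PM = 8 h 44 min; less 75 min break → 7 h 29 min

7.48 hours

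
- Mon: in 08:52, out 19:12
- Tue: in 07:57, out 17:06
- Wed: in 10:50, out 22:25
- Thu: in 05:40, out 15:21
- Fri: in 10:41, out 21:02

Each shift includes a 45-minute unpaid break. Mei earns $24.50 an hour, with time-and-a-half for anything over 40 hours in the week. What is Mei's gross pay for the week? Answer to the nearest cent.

Mon: 08:52–19:12 = 10 h 20 min; less 45 min break → 9 h 35 min
Tue: 07:57–17:06 = 9 h 9 min; less 45 min break → 8 h 24 min
Wed: 10:50–22:25 = 11 h 35 min; less 45 min break → 10 h 50 min
Thu: 05:40–15:21 = 9 h 41 min; less 45 min break → 8 h 56 min
Fri: 10:41–21:02 = 10 h 21 min; less 45 min break → 9 h 36 min
Total worked: 47 h 21 min = 2841 min.
Regular 40 h 0 min = 2400 min at $24.50/h; overtime 7 h 21 min = 441 min at $36.75/h.
Pay = (2400 × $24.50 + 441 × $36.75) ÷ 60 = $1250.11.

$1250.11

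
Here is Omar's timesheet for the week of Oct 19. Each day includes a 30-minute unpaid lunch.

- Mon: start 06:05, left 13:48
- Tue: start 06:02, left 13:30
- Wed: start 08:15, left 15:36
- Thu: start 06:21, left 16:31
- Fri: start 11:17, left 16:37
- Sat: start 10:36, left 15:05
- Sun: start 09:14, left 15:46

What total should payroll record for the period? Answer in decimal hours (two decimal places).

Mon: 06:05–13:48 = 7 h 43 min; less 30 min break → 7 h 13 min
Tue: 06:02–13:30 = 7 h 28 min; less 30 min break → 6 h 58 min
Wed: 08:15–15:36 = 7 h 21 min; less 30 min break → 6 h 51 min
Thu: 06:21–16:31 = 10 h 10 min; less 30 min break → 9 h 40 min
Fri: 11:17–16:37 = 5 h 20 min; less 30 min break → 4 h 50 min
Sat: 10:36–15:05 = 4 h 29 min; less 30 min break → 3 h 59 min
Sun: 09:14–15:46 = 6 h 32 min; less 30 min break → 6 h 2 min
Total: 7 h 13 min + 6 h 58 min + 6 h 51 min + 9 h 40 min + 4 h 50 min + 3 h 59 min + 6 h 2 min = 45 h 33 min.

45.55 hours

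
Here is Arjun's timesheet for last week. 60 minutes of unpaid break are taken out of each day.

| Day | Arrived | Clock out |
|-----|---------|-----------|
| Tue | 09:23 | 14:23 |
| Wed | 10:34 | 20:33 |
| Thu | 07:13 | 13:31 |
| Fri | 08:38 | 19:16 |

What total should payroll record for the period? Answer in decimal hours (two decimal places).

Tue: 09:23–14:23 = 5 h 0 min; less 60 min break → 4 h 0 min
Wed: 10:34–20:33 = 9 h 59 min; less 60 min break → 8 h 59 min
Thu: 07:13–13:31 = 6 h 18 min; less 60 min break → 5 h 18 min
Fri: 08:38–19:16 = 10 h 38 min; less 60 min break → 9 h 38 min
Total: 4 h 0 min + 8 h 59 min + 5 h 18 min + 9 h 38 min = 27 h 55 min.

27.92 hours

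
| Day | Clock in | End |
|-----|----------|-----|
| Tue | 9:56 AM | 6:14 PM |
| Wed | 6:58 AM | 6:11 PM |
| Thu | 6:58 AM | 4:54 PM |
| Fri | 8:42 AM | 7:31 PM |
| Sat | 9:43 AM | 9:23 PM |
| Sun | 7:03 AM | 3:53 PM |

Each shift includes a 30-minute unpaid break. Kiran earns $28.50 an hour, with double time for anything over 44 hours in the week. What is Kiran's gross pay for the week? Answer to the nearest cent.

$2038.70

Tue: 9:56 AM–6:14 PM = 8 h 18 min; less 30 min break → 7 h 48 min
Wed: 6:58 AM–6:11 PM = 11 h 13 min; less 30 min break → 10 h 43 min
Thu: 6:58 AM–4:54 PM = 9 h 56 min; less 30 min break → 9 h 26 min
Fri: 8:42 AM–7:31 PM = 10 h 49 min; less 30 min break → 10 h 19 min
Sat: 9:43 AM–9:23 PM = 11 h 40 min; less 30 min break → 11 h 10 min
Sun: 7:03 AM–3:53 PM = 8 h 50 min; less 30 min break → 8 h 20 min
Total worked: 57 h 46 min = 3466 min.
Regular 44 h 0 min = 2640 min at $28.50/h; overtime 13 h 46 min = 826 min at $57.00/h.
Pay = (2640 × $28.50 + 826 × $57.00) ÷ 60 = $2038.70.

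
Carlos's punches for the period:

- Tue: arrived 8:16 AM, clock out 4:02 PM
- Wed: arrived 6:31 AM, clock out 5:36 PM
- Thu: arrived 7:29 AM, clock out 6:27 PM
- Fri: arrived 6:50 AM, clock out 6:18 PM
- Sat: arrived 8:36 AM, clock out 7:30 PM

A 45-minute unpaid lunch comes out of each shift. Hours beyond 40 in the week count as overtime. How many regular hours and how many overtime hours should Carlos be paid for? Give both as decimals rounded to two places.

Tue: 8:16 AM–4:02 PM = 7 h 46 min; less 45 min break → 7 h 1 min
Wed: 6:31 AM–5:36 PM = 11 h 5 min; less 45 min break → 10 h 20 min
Thu: 7:29 AM–6:27 PM = 10 h 58 min; less 45 min break → 10 h 13 min
Fri: 6:50 AM–6:18 PM = 11 h 28 min; less 45 min break → 10 h 43 min
Sat: 8:36 AM–7:30 PM = 10 h 54 min; less 45 min break → 10 h 9 min
Total worked: 48 h 26 min = 48.43 h.
Threshold 40 h → overtime 8 h 26 min, regular 40 h 0 min.

Regular 40.00 hours, overtime 8.43 hours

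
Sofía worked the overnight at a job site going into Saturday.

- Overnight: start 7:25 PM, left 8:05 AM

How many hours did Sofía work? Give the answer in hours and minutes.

Overnight: 7:25 PM → midnight = 4 h 35 min; midnight → 8:05 AM = 8 h 5 min; span 12 h 40 min

12 h 40 min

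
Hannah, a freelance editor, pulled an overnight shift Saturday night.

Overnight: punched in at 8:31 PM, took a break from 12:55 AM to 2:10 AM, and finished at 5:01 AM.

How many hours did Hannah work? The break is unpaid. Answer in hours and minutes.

Overnight: 8:31 PM → midnight = 3 h 29 min; midnight → 5:01 AM = 5 h 1 min; span 8 h 30 min; less 75 min break → 7 h 15 min

7 h 15 min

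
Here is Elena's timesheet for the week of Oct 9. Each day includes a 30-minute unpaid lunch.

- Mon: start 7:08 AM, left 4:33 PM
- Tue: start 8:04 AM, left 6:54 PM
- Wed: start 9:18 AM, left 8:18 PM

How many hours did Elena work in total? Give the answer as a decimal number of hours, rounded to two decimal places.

Mon: 7:08 AM–4:33 PM = 9 h 25 min; less 30 min break → 8 h 55 min
Tue: 8:04 AM–6:54 PM = 10 h 50 min; less 30 min break → 10 h 20 min
Wed: 9:18 AM–8:18 PM = 11 h 0 min; less 30 min break → 10 h 30 min
Total: 8 h 55 min + 10 h 20 min + 10 h 30 min = 29 h 45 min.

29.75 hours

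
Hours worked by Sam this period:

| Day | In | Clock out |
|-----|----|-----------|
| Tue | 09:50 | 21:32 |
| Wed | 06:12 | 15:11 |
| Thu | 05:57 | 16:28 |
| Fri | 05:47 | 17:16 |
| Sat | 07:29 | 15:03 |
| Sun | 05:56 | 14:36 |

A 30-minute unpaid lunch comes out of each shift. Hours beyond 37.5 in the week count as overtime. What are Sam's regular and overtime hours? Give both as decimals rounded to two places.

Tue: 09:50–21:32 = 11 h 42 min; less 30 min break → 11 h 12 min
Wed: 06:12–15:11 = 8 h 59 min; less 30 min break → 8 h 29 min
Thu: 05:57–16:28 = 10 h 31 min; less 30 min break → 10 h 1 min
Fri: 05:47–17:16 = 11 h 29 min; less 30 min break → 10 h 59 min
Sat: 07:29–15:03 = 7 h 34 min; less 30 min break → 7 h 4 min
Sun: 05:56–14:36 = 8 h 40 min; less 30 min break → 8 h 10 min
Total worked: 55 h 55 min = 55.92 h.
Threshold 37.5 h → overtime 18 h 25 min, regular 37 h 30 min.

Regular 37.50 hours, overtime 18.42 hours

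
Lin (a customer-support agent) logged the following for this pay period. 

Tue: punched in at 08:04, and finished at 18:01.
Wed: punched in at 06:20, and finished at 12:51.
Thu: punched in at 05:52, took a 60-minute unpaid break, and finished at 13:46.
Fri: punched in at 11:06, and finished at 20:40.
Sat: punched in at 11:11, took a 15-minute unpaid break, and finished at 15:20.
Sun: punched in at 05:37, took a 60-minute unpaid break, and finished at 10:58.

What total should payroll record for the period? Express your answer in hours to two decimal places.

41.18 hours

Tue: 08:04–18:01 = 9 h 57 min
Wed: 06:20–12:51 = 6 h 31 min
Thu: 05:52–13:46 = 7 h 54 min; less 60 min break → 6 h 54 min
Fri: 11:06–20:40 = 9 h 34 min
Sat: 11:11–15:20 = 4 h 9 min; less 15 min break → 3 h 54 min
Sun: 05:37–10:58 = 5 h 21 min; less 60 min break → 4 h 21 min
Total: 9 h 57 min + 6 h 31 min + 6 h 54 min + 9 h 34 min + 3 h 54 min + 4 h 21 min = 41 h 11 min.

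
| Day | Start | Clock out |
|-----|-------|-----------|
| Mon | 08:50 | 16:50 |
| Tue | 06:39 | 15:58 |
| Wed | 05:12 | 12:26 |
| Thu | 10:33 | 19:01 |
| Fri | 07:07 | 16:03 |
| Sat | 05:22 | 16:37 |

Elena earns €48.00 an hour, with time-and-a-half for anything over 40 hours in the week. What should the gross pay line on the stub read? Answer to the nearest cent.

€2870.40

Mon: 08:50–16:50 = 8 h 0 min
Tue: 06:39–15:58 = 9 h 19 min
Wed: 05:12–12:26 = 7 h 14 min
Thu: 10:33–19:01 = 8 h 28 min
Fri: 07:07–16:03 = 8 h 56 min
Sat: 05:22–16:37 = 11 h 15 min
Total worked: 53 h 12 min = 3192 min.
Regular 40 h 0 min = 2400 min at €48.00/h; overtime 13 h 12 min = 792 min at €72.00/h.
Pay = (2400 × €48.00 + 792 × €72.00) ÷ 60 = €2870.40.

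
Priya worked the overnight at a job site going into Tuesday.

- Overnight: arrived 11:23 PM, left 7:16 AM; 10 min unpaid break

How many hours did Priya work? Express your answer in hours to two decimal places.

Overnight: 11:23 PM → midnight = 0 h 37 min; midnight → 7:16 AM = 7 h 16 min; span 7 h 53 min; less 10 min break → 7 h 43 min

7.72 hours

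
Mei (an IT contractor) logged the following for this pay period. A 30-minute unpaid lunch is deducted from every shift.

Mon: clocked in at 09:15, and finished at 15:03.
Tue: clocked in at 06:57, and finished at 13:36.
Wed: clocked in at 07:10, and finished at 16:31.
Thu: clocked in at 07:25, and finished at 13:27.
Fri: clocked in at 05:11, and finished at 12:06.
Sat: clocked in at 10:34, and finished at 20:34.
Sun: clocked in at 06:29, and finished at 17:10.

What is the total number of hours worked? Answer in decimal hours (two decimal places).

51.93 hours

Mon: 09:15–15:03 = 5 h 48 min; less 30 min break → 5 h 18 min
Tue: 06:57–13:36 = 6 h 39 min; less 30 min break → 6 h 9 min
Wed: 07:10–16:31 = 9 h 21 min; less 30 min break → 8 h 51 min
Thu: 07:25–13:27 = 6 h 2 min; less 30 min break → 5 h 32 min
Fri: 05:11–12:06 = 6 h 55 min; less 30 min break → 6 h 25 min
Sat: 10:34–20:34 = 10 h 0 min; less 30 min break → 9 h 30 min
Sun: 06:29–17:10 = 10 h 41 min; less 30 min break → 10 h 11 min
Total: 5 h 18 min + 6 h 9 min + 8 h 51 min + 5 h 32 min + 6 h 25 min + 9 h 30 min + 10 h 11 min = 51 h 56 min.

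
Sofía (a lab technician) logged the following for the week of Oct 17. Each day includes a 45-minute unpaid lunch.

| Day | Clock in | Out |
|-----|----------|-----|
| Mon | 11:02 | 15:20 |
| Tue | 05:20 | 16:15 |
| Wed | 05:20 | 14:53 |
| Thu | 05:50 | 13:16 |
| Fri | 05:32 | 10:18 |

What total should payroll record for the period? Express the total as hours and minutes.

33 h 13 min

Mon: 11:02–15:20 = 4 h 18 min; less 45 min break → 3 h 33 min
Tue: 05:20–16:15 = 10 h 55 min; less 45 min break → 10 h 10 min
Wed: 05:20–14:53 = 9 h 33 min; less 45 min break → 8 h 48 min
Thu: 05:50–13:16 = 7 h 26 min; less 45 min break → 6 h 41 min
Fri: 05:32–10:18 = 4 h 46 min; less 45 min break → 4 h 1 min
Total: 3 h 33 min + 10 h 10 min + 8 h 48 min + 6 h 41 min + 4 h 1 min = 33 h 13 min.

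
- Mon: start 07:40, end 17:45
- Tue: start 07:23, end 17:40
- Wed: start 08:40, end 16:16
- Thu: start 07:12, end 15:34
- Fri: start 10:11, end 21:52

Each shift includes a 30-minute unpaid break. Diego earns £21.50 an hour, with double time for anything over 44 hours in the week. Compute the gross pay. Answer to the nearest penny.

Mon: 07:40–17:45 = 10 h 5 min; less 30 min break → 9 h 35 min
Tue: 07:23–17:40 = 10 h 17 min; less 30 min break → 9 h 47 min
Wed: 08:40–16:16 = 7 h 36 min; less 30 min break → 7 h 6 min
Thu: 07:12–15:34 = 8 h 22 min; less 30 min break → 7 h 52 min
Fri: 10:11–21:52 = 11 h 41 min; less 30 min break → 11 h 11 min
Total worked: 45 h 31 min = 2731 min.
Regular 44 h 0 min = 2640 min at £21.50/h; overtime 1 h 31 min = 91 min at £43.00/h.
Pay = (2640 × £21.50 + 91 × £43.00) ÷ 60 = £1011.22.

£1011.22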